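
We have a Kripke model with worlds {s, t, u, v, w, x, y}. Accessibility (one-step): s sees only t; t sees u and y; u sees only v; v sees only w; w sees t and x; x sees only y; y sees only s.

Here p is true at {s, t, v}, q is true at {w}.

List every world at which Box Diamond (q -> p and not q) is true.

{s, t, v, w, x, y}

s: successors {t}; Diamond (q -> p and not q) there: t:T. ✓
t: successors {u, y}; Diamond (q -> p and not q) there: u:T, y:T. ✓
u: successors {v}; Diamond (q -> p and not q) there: v:F. ✗
v: successors {w}; Diamond (q -> p and not q) there: w:T. ✓
w: successors {t, x}; Diamond (q -> p and not q) there: t:T, x:T. ✓
x: successors {y}; Diamond (q -> p and not q) there: y:T. ✓
y: successors {s}; Diamond (q -> p and not q) there: s:T. ✓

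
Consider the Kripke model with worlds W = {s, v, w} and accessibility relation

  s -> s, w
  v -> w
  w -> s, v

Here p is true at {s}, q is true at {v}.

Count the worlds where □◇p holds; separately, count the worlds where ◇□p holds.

2 and 0

For □◇p:
s: successors {s, w}; ◇p there: s:T, w:T. ✓
v: successors {w}; ◇p there: w:T. ✓
w: successors {s, v}; ◇p there: s:T, v:F. ✗
— 2 worlds.
For ◇□p:
s: successors {s, w}; □p there: s:F, w:F. ✗
v: successors {w}; □p there: w:F. ✗
w: successors {s, v}; □p there: s:F, v:F. ✗
— 0 worlds.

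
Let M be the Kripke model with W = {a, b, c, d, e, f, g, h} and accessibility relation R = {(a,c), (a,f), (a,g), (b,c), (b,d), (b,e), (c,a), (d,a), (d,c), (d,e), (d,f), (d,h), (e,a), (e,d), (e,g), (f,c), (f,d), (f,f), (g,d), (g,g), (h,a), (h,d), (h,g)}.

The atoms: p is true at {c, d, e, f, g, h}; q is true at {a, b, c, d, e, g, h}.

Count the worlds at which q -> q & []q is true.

6

a: q is T, q & []q is F. ✗
b: q is T, q & []q is T. ✓
c: q is T, q & []q is T. ✓
d: q is T, q & []q is F. ✗
e: q is T, q & []q is T. ✓
f: q is F, q & []q is F. ✓
g: q is T, q & []q is T. ✓
h: q is T, q & []q is T. ✓
Satisfying worlds: {b, c, e, f, g, h}.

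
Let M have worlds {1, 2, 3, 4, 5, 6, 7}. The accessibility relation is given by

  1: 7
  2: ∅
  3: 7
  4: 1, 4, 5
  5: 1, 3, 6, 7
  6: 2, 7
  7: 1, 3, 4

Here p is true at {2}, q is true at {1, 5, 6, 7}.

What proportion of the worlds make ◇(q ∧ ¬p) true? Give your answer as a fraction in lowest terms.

1: successors {7}; q ∧ ¬p there: 7:T. ✓
2: no successors, so ◇(q ∧ ¬p) fails. ✗
3: successors {7}; q ∧ ¬p there: 7:T. ✓
4: successors {1, 4, 5}; q ∧ ¬p there: 1:T, 4:F, 5:T. ✓
5: successors {1, 3, 6, 7}; q ∧ ¬p there: 1:T, 3:F, 6:T, 7:T. ✓
6: successors {2, 7}; q ∧ ¬p there: 2:F, 7:T. ✓
7: successors {1, 3, 4}; q ∧ ¬p there: 1:T, 3:F, 4:F. ✓
That's 6 of 7 worlds, so 6/7.

6/7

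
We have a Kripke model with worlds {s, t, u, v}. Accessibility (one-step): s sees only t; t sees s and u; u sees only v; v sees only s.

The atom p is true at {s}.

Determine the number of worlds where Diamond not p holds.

3

s: successors {t}; not p there: t:T. ✓
t: successors {s, u}; not p there: s:F, u:T. ✓
u: successors {v}; not p there: v:T. ✓
v: successors {s}; not p there: s:F. ✗
Satisfying worlds: {s, t, u}.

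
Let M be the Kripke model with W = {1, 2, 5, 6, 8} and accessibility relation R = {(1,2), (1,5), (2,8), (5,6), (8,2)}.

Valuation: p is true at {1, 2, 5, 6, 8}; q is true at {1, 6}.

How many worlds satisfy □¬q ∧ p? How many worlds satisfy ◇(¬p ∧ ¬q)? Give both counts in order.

4 and 0

For □¬q ∧ p:
1: □¬q is T, p is T. ✓
2: □¬q is T, p is T. ✓
5: □¬q is F, p is T. ✗
6: □¬q is T, p is T. ✓
8: □¬q is T, p is T. ✓
— 4 worlds.
For ◇(¬p ∧ ¬q):
1: successors {2, 5}; ¬p ∧ ¬q there: 2:F, 5:F. ✗
2: successors {8}; ¬p ∧ ¬q there: 8:F. ✗
5: successors {6}; ¬p ∧ ¬q there: 6:F. ✗
6: no successors, so ◇(¬p ∧ ¬q) fails. ✗
8: successors {2}; ¬p ∧ ¬q there: 2:F. ✗
— 0 worlds.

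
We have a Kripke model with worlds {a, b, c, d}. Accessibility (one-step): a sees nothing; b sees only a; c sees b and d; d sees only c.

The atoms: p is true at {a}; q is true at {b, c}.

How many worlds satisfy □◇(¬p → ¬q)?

a: no successors, so □◇(¬p → ¬q) holds vacuously. ✓
b: successors {a}; ◇(¬p → ¬q) there: a:F. ✗
c: successors {b, d}; ◇(¬p → ¬q) there: b:T, d:F. ✗
d: successors {c}; ◇(¬p → ¬q) there: c:T. ✓
Satisfying worlds: {a, d}.

2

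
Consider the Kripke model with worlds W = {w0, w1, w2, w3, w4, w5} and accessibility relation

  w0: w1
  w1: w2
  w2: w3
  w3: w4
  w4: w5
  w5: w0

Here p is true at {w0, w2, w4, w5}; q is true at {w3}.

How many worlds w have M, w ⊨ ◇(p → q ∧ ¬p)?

2

w0: successors {w1}; p → q ∧ ¬p there: w1:T. ✓
w1: successors {w2}; p → q ∧ ¬p there: w2:F. ✗
w2: successors {w3}; p → q ∧ ¬p there: w3:T. ✓
w3: successors {w4}; p → q ∧ ¬p there: w4:F. ✗
w4: successors {w5}; p → q ∧ ¬p there: w5:F. ✗
w5: successors {w0}; p → q ∧ ¬p there: w0:F. ✗
Satisfying worlds: {w0, w2}.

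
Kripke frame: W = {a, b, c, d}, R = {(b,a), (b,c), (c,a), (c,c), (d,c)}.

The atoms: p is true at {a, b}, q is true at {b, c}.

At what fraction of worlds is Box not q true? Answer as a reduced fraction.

a: no successors, so Box not q holds vacuously. ✓
b: successors {a, c}; not q there: a:T, c:F. ✗
c: successors {a, c}; not q there: a:T, c:F. ✗
d: successors {c}; not q there: c:F. ✗
That's 1 of 4 worlds, so 1/4.

1/4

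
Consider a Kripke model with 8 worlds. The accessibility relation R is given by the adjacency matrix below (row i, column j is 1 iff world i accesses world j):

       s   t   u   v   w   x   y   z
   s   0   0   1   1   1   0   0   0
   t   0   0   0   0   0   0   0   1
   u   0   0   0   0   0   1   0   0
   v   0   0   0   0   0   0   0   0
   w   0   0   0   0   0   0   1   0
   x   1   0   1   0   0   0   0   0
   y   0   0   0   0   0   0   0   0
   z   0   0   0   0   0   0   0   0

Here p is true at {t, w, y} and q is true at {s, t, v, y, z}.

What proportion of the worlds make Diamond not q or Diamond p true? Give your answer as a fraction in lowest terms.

s: Diamond not q is T, Diamond p is T. ✓
t: Diamond not q is F, Diamond p is F. ✗
u: Diamond not q is T, Diamond p is F. ✓
v: Diamond not q is F, Diamond p is F. ✗
w: Diamond not q is F, Diamond p is T. ✓
x: Diamond not q is T, Diamond p is F. ✓
y: Diamond not q is F, Diamond p is F. ✗
z: Diamond not q is F, Diamond p is F. ✗
That's 4 of 8 worlds, so 4/8 = 1/2.

1/2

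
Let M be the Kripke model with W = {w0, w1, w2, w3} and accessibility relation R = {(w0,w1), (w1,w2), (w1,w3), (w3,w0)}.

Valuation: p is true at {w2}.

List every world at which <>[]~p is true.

w0: successors {w1}; []~p there: w1:F. ✗
w1: successors {w2, w3}; []~p there: w2:T, w3:T. ✓
w2: no successors, so <>[]~p fails. ✗
w3: successors {w0}; []~p there: w0:T. ✓

{w1, w3}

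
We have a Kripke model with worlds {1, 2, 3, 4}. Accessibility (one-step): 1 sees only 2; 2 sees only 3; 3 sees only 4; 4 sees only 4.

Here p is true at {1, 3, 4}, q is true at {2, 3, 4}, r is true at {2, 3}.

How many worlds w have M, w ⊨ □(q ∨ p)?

4

1: successors {2}; q ∨ p there: 2:T. ✓
2: successors {3}; q ∨ p there: 3:T. ✓
3: successors {4}; q ∨ p there: 4:T. ✓
4: successors {4}; q ∨ p there: 4:T. ✓
Satisfying worlds: {1, 2, 3, 4}.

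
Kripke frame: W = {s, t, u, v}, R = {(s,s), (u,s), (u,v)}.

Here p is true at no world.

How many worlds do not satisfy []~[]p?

1

s: successors {s}; ~[]p there: s:T. ✓
t: no successors, so []~[]p holds vacuously. ✓
u: successors {s, v}; ~[]p there: s:T, v:F. ✗
v: no successors, so []~[]p holds vacuously. ✓
Satisfying worlds: {s, t, v}.
So []~[]p fails at the other 1 world.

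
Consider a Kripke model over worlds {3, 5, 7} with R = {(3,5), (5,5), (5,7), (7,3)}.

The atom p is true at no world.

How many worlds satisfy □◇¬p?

3

3: successors {5}; ◇¬p there: 5:T. ✓
5: successors {5, 7}; ◇¬p there: 5:T, 7:T. ✓
7: successors {3}; ◇¬p there: 3:T. ✓
Satisfying worlds: {3, 5, 7}.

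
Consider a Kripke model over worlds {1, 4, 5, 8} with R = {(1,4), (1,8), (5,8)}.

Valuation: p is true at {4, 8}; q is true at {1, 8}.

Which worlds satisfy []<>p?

1: successors {4, 8}; <>p there: 4:F, 8:F. ✗
4: no successors, so []<>p holds vacuously. ✓
5: successors {8}; <>p there: 8:F. ✗
8: no successors, so []<>p holds vacuously. ✓

{4, 8}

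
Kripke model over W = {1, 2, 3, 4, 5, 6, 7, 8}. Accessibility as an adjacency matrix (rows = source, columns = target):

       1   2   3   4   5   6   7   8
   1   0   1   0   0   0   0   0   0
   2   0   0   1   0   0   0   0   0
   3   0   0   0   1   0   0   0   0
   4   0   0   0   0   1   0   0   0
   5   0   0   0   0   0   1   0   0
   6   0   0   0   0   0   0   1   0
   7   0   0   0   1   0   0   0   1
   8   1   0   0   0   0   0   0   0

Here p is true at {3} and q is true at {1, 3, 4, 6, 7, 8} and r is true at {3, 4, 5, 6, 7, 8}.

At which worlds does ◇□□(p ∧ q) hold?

{8}

1: successors {2}; □□(p ∧ q) there: 2:F. ✗
2: successors {3}; □□(p ∧ q) there: 3:F. ✗
3: successors {4}; □□(p ∧ q) there: 4:F. ✗
4: successors {5}; □□(p ∧ q) there: 5:F. ✗
5: successors {6}; □□(p ∧ q) there: 6:F. ✗
6: successors {7}; □□(p ∧ q) there: 7:F. ✗
7: successors {4, 8}; □□(p ∧ q) there: 4:F, 8:F. ✗
8: successors {1}; □□(p ∧ q) there: 1:T. ✓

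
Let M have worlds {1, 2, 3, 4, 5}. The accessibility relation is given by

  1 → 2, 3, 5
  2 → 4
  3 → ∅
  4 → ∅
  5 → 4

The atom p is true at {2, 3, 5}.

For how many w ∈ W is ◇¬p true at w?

2

1: successors {2, 3, 5}; ¬p there: 2:F, 3:F, 5:F. ✗
2: successors {4}; ¬p there: 4:T. ✓
3: no successors, so ◇¬p fails. ✗
4: no successors, so ◇¬p fails. ✗
5: successors {4}; ¬p there: 4:T. ✓
Satisfying worlds: {2, 5}.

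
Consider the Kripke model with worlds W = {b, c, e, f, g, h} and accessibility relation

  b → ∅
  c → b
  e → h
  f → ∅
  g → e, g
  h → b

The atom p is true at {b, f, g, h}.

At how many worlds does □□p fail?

b: no successors, so □□p holds vacuously. ✓
c: successors {b}; □p there: b:T. ✓
e: successors {h}; □p there: h:T. ✓
f: no successors, so □□p holds vacuously. ✓
g: successors {e, g}; □p there: e:T, g:F. ✗
h: successors {b}; □p there: b:T. ✓
Satisfying worlds: {b, c, e, f, h}.
So □□p fails at the other 1 world.

1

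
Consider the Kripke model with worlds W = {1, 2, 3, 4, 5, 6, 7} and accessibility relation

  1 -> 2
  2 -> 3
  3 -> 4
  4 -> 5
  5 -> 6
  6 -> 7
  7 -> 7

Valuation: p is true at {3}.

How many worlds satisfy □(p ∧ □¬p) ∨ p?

2

1: □(p ∧ □¬p) is F, p is F. ✗
2: □(p ∧ □¬p) is T, p is F. ✓
3: □(p ∧ □¬p) is F, p is T. ✓
4: □(p ∧ □¬p) is F, p is F. ✗
5: □(p ∧ □¬p) is F, p is F. ✗
6: □(p ∧ □¬p) is F, p is F. ✗
7: □(p ∧ □¬p) is F, p is F. ✗
Satisfying worlds: {2, 3}.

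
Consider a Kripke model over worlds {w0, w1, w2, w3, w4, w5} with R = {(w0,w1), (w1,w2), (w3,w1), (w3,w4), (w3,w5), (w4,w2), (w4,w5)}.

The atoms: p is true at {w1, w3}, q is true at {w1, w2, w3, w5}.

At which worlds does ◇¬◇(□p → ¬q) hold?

{w0, w1, w3, w4}

w0: successors {w1}; ¬◇(□p → ¬q) there: w1:T. ✓
w1: successors {w2}; ¬◇(□p → ¬q) there: w2:T. ✓
w2: no successors, so ◇¬◇(□p → ¬q) fails. ✗
w3: successors {w1, w4, w5}; ¬◇(□p → ¬q) there: w1:T, w4:T, w5:T. ✓
w4: successors {w2, w5}; ¬◇(□p → ¬q) there: w2:T, w5:T. ✓
w5: no successors, so ◇¬◇(□p → ¬q) fails. ✗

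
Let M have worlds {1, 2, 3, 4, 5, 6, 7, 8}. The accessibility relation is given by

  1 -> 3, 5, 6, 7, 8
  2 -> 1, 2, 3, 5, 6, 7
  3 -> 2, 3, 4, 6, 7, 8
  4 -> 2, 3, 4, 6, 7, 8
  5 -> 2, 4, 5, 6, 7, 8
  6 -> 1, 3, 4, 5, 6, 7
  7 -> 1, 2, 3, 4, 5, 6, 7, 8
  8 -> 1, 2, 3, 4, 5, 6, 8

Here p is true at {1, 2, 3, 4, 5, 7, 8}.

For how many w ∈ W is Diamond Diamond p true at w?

8

1: successors {3, 5, 6, 7, 8}; Diamond p there: 3:T, 5:T, 6:T, 7:T, 8:T. ✓
2: successors {1, 2, 3, 5, 6, 7}; Diamond p there: 1:T, 2:T, 3:T, 5:T, 6:T, 7:T. ✓
3: successors {2, 3, 4, 6, 7, 8}; Diamond p there: 2:T, 3:T, 4:T, 6:T, 7:T, 8:T. ✓
4: successors {2, 3, 4, 6, 7, 8}; Diamond p there: 2:T, 3:T, 4:T, 6:T, 7:T, 8:T. ✓
5: successors {2, 4, 5, 6, 7, 8}; Diamond p there: 2:T, 4:T, 5:T, 6:T, 7:T, 8:T. ✓
6: successors {1, 3, 4, 5, 6, 7}; Diamond p there: 1:T, 3:T, 4:T, 5:T, 6:T, 7:T. ✓
7: successors {1, 2, 3, 4, 5, 6, 7, 8}; Diamond p there: 1:T, 2:T, 3:T, 4:T, 5:T, 6:T, 7:T, 8:T. ✓
8: successors {1, 2, 3, 4, 5, 6, 8}; Diamond p there: 1:T, 2:T, 3:T, 4:T, 5:T, 6:T, 8:T. ✓
Satisfying worlds: {1, 2, 3, 4, 5, 6, 7, 8}.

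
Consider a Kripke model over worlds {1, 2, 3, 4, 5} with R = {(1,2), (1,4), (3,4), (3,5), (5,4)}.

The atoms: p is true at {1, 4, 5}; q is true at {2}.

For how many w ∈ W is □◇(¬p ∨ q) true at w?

2

1: successors {2, 4}; ◇(¬p ∨ q) there: 2:F, 4:F. ✗
2: no successors, so □◇(¬p ∨ q) holds vacuously. ✓
3: successors {4, 5}; ◇(¬p ∨ q) there: 4:F, 5:F. ✗
4: no successors, so □◇(¬p ∨ q) holds vacuously. ✓
5: successors {4}; ◇(¬p ∨ q) there: 4:F. ✗
Satisfying worlds: {2, 4}.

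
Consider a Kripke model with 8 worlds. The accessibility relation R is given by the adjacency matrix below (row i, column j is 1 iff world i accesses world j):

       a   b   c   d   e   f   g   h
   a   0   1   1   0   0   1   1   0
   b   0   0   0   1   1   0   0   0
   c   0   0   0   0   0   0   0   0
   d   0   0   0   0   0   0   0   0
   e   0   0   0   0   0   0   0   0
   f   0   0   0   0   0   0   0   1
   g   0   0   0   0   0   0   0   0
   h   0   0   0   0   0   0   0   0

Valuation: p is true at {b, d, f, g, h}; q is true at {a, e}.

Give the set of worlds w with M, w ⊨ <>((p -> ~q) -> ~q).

a: successors {b, c, f, g}; (p -> ~q) -> ~q there: b:T, c:T, f:T, g:T. ✓
b: successors {d, e}; (p -> ~q) -> ~q there: d:T, e:F. ✓
c: no successors, so <>((p -> ~q) -> ~q) fails. ✗
d: no successors, so <>((p -> ~q) -> ~q) fails. ✗
e: no successors, so <>((p -> ~q) -> ~q) fails. ✗
f: successors {h}; (p -> ~q) -> ~q there: h:T. ✓
g: no successors, so <>((p -> ~q) -> ~q) fails. ✗
h: no successors, so <>((p -> ~q) -> ~q) fails. ✗

{a, b, f}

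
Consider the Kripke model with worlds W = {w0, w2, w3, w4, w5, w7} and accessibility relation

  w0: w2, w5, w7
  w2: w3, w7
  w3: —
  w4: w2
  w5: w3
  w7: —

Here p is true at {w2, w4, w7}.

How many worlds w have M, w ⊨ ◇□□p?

4

w0: successors {w2, w5, w7}; □□p there: w2:T, w5:T, w7:T. ✓
w2: successors {w3, w7}; □□p there: w3:T, w7:T. ✓
w3: no successors, so ◇□□p fails. ✗
w4: successors {w2}; □□p there: w2:T. ✓
w5: successors {w3}; □□p there: w3:T. ✓
w7: no successors, so ◇□□p fails. ✗
Satisfying worlds: {w0, w2, w4, w5}.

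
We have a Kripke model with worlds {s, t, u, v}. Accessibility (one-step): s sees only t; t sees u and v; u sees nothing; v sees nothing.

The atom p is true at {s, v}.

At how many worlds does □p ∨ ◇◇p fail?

s: □p is F, ◇◇p is T. ✓
t: □p is F, ◇◇p is F. ✗
u: □p is T, ◇◇p is F. ✓
v: □p is T, ◇◇p is F. ✓
Satisfying worlds: {s, u, v}.
So □p ∨ ◇◇p fails at the other 1 world.

1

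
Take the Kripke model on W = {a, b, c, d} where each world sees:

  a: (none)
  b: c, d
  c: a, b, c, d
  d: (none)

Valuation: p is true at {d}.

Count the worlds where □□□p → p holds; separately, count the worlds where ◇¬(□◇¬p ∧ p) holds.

For □□□p → p:
a: □□□p is T, p is F. ✗
b: □□□p is F, p is F. ✓
c: □□□p is F, p is F. ✓
d: □□□p is T, p is T. ✓
— 3 worlds.
For ◇¬(□◇¬p ∧ p):
a: no successors, so ◇¬(□◇¬p ∧ p) fails. ✗
b: successors {c, d}; ¬(□◇¬p ∧ p) there: c:T, d:F. ✓
c: successors {a, b, c, d}; ¬(□◇¬p ∧ p) there: a:T, b:T, c:T, d:F. ✓
d: no successors, so ◇¬(□◇¬p ∧ p) fails. ✗
— 2 worlds.

3 and 2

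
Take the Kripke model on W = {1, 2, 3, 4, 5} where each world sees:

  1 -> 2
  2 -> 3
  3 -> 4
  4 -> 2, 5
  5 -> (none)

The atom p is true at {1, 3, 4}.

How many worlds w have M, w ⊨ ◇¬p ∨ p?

1: ◇¬p is T, p is T. ✓
2: ◇¬p is F, p is F. ✗
3: ◇¬p is F, p is T. ✓
4: ◇¬p is T, p is T. ✓
5: ◇¬p is F, p is F. ✗
Satisfying worlds: {1, 3, 4}.

3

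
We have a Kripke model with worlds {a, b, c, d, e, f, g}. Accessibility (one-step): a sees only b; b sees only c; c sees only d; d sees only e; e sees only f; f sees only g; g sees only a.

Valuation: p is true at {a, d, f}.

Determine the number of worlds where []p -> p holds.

a: []p is F, p is T. ✓
b: []p is F, p is F. ✓
c: []p is T, p is F. ✗
d: []p is F, p is T. ✓
e: []p is T, p is F. ✗
f: []p is F, p is T. ✓
g: []p is T, p is F. ✗
Satisfying worlds: {a, b, d, f}.

4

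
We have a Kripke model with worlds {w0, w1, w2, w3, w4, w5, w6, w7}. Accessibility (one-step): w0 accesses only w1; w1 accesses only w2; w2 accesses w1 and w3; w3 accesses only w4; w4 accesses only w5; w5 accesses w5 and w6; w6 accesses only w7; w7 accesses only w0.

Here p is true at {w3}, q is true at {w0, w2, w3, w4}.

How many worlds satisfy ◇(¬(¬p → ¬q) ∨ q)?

w0: successors {w1}; ¬(¬p → ¬q) ∨ q there: w1:F. ✗
w1: successors {w2}; ¬(¬p → ¬q) ∨ q there: w2:T. ✓
w2: successors {w1, w3}; ¬(¬p → ¬q) ∨ q there: w1:F, w3:T. ✓
w3: successors {w4}; ¬(¬p → ¬q) ∨ q there: w4:T. ✓
w4: successors {w5}; ¬(¬p → ¬q) ∨ q there: w5:F. ✗
w5: successors {w5, w6}; ¬(¬p → ¬q) ∨ q there: w5:F, w6:F. ✗
w6: successors {w7}; ¬(¬p → ¬q) ∨ q there: w7:F. ✗
w7: successors {w0}; ¬(¬p → ¬q) ∨ q there: w0:T. ✓
Satisfying worlds: {w1, w2, w3, w7}.

4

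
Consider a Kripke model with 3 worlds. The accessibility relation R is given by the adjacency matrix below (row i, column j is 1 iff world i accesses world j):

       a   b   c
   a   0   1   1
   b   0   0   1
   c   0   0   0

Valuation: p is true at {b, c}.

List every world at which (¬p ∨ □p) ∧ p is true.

a: ¬p ∨ □p is T, p is F. ✗
b: ¬p ∨ □p is T, p is T. ✓
c: ¬p ∨ □p is T, p is T. ✓

{b, c}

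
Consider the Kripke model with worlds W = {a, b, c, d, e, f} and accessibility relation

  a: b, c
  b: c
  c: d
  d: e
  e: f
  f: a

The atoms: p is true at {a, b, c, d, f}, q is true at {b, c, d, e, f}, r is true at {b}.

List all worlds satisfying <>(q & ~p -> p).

{a, b, c, e, f}

a: successors {b, c}; q & ~p -> p there: b:T, c:T. ✓
b: successors {c}; q & ~p -> p there: c:T. ✓
c: successors {d}; q & ~p -> p there: d:T. ✓
d: successors {e}; q & ~p -> p there: e:F. ✗
e: successors {f}; q & ~p -> p there: f:T. ✓
f: successors {a}; q & ~p -> p there: a:T. ✓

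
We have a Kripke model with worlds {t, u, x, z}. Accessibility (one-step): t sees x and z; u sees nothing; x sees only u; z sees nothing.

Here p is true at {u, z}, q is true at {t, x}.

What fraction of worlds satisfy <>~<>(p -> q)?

1/2

t: successors {x, z}; ~<>(p -> q) there: x:T, z:T. ✓
u: no successors, so <>~<>(p -> q) fails. ✗
x: successors {u}; ~<>(p -> q) there: u:T. ✓
z: no successors, so <>~<>(p -> q) fails. ✗
That's 2 of 4 worlds, so 2/4 = 1/2.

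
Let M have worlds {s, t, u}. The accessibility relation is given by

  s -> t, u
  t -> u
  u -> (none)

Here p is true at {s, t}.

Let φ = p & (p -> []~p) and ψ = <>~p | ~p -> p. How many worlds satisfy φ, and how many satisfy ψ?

For p & (p -> []~p):
s: p is T, p -> []~p is F. ✗
t: p is T, p -> []~p is T. ✓
u: p is F, p -> []~p is T. ✗
— 1 world.
For <>~p | ~p -> p:
s: <>~p | ~p is T, p is T. ✓
t: <>~p | ~p is T, p is T. ✓
u: <>~p | ~p is T, p is F. ✗
— 2 worlds.

1 and 2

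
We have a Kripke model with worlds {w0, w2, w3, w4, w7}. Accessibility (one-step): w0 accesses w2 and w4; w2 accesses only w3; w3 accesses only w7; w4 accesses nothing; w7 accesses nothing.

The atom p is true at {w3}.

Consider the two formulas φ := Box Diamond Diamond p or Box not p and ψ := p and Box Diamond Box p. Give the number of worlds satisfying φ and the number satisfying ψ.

4 and 0

For Box Diamond Diamond p or Box not p:
w0: Box Diamond Diamond p is F, Box not p is T. ✓
w2: Box Diamond Diamond p is F, Box not p is F. ✗
w3: Box Diamond Diamond p is F, Box not p is T. ✓
w4: Box Diamond Diamond p is T, Box not p is T. ✓
w7: Box Diamond Diamond p is T, Box not p is T. ✓
— 4 worlds.
For p and Box Diamond Box p:
w0: p is F, Box Diamond Box p is F. ✗
w2: p is F, Box Diamond Box p is T. ✗
w3: p is T, Box Diamond Box p is F. ✗
w4: p is F, Box Diamond Box p is T. ✗
w7: p is F, Box Diamond Box p is T. ✗
— 0 worlds.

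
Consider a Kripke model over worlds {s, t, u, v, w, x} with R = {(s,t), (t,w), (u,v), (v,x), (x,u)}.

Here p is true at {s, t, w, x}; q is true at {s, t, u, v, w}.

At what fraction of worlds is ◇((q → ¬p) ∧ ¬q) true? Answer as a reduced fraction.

1/6

s: successors {t}; (q → ¬p) ∧ ¬q there: t:F. ✗
t: successors {w}; (q → ¬p) ∧ ¬q there: w:F. ✗
u: successors {v}; (q → ¬p) ∧ ¬q there: v:F. ✗
v: successors {x}; (q → ¬p) ∧ ¬q there: x:T. ✓
w: no successors, so ◇((q → ¬p) ∧ ¬q) fails. ✗
x: successors {u}; (q → ¬p) ∧ ¬q there: u:F. ✗
That's 1 of 6 worlds, so 1/6.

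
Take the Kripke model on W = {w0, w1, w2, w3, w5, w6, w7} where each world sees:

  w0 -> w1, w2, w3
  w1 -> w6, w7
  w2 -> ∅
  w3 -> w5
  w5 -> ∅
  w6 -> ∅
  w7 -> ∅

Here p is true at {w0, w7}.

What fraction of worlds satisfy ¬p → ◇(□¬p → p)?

3/7

w0: ¬p is F, ◇(□¬p → p) is T. ✓
w1: ¬p is T, ◇(□¬p → p) is T. ✓
w2: ¬p is T, ◇(□¬p → p) is F. ✗
w3: ¬p is T, ◇(□¬p → p) is F. ✗
w5: ¬p is T, ◇(□¬p → p) is F. ✗
w6: ¬p is T, ◇(□¬p → p) is F. ✗
w7: ¬p is F, ◇(□¬p → p) is F. ✓
That's 3 of 7 worlds, so 3/7.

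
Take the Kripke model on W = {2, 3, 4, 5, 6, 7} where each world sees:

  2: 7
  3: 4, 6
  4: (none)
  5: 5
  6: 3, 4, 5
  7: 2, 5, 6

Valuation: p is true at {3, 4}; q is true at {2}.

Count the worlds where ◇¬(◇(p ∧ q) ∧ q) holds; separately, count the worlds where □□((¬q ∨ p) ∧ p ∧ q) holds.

5 and 1

For ◇¬(◇(p ∧ q) ∧ q):
2: successors {7}; ¬(◇(p ∧ q) ∧ q) there: 7:T. ✓
3: successors {4, 6}; ¬(◇(p ∧ q) ∧ q) there: 4:T, 6:T. ✓
4: no successors, so ◇¬(◇(p ∧ q) ∧ q) fails. ✗
5: successors {5}; ¬(◇(p ∧ q) ∧ q) there: 5:T. ✓
6: successors {3, 4, 5}; ¬(◇(p ∧ q) ∧ q) there: 3:T, 4:T, 5:T. ✓
7: successors {2, 5, 6}; ¬(◇(p ∧ q) ∧ q) there: 2:T, 5:T, 6:T. ✓
— 5 worlds.
For □□((¬q ∨ p) ∧ p ∧ q):
2: successors {7}; □((¬q ∨ p) ∧ p ∧ q) there: 7:F. ✗
3: successors {4, 6}; □((¬q ∨ p) ∧ p ∧ q) there: 4:T, 6:F. ✗
4: no successors, so □□((¬q ∨ p) ∧ p ∧ q) holds vacuously. ✓
5: successors {5}; □((¬q ∨ p) ∧ p ∧ q) there: 5:F. ✗
6: successors {3, 4, 5}; □((¬q ∨ p) ∧ p ∧ q) there: 3:F, 4:T, 5:F. ✗
7: successors {2, 5, 6}; □((¬q ∨ p) ∧ p ∧ q) there: 2:F, 5:F, 6:F. ✗
— 1 world.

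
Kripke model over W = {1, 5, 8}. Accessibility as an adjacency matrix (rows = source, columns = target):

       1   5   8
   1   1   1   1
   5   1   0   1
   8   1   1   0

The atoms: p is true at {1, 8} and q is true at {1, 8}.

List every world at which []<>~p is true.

{5}

1: successors {1, 5, 8}; <>~p there: 1:T, 5:F, 8:T. ✗
5: successors {1, 8}; <>~p there: 1:T, 8:T. ✓
8: successors {1, 5}; <>~p there: 1:T, 5:F. ✗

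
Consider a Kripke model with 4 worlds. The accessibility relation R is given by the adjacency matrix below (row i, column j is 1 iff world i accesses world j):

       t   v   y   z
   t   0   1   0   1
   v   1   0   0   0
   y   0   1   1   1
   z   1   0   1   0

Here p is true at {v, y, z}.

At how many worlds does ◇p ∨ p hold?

t: ◇p is T, p is F. ✓
v: ◇p is F, p is T. ✓
y: ◇p is T, p is T. ✓
z: ◇p is T, p is T. ✓
Satisfying worlds: {t, v, y, z}.

4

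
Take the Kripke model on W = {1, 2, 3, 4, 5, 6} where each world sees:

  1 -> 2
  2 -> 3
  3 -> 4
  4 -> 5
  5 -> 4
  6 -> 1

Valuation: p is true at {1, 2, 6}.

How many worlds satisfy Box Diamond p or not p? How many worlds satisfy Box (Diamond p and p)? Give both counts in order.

For Box Diamond p or not p:
1: Box Diamond p is F, not p is F. ✗
2: Box Diamond p is F, not p is F. ✗
3: Box Diamond p is F, not p is T. ✓
4: Box Diamond p is F, not p is T. ✓
5: Box Diamond p is F, not p is T. ✓
6: Box Diamond p is T, not p is F. ✓
— 4 worlds.
For Box (Diamond p and p):
1: successors {2}; Diamond p and p there: 2:F. ✗
2: successors {3}; Diamond p and p there: 3:F. ✗
3: successors {4}; Diamond p and p there: 4:F. ✗
4: successors {5}; Diamond p and p there: 5:F. ✗
5: successors {4}; Diamond p and p there: 4:F. ✗
6: successors {1}; Diamond p and p there: 1:T. ✓
— 1 world.

4 and 1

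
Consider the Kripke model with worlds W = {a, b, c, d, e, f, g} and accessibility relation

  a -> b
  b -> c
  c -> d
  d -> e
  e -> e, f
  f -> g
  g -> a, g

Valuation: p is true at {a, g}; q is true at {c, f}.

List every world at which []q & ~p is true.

a: []q is F, ~p is F. ✗
b: []q is T, ~p is T. ✓
c: []q is F, ~p is T. ✗
d: []q is F, ~p is T. ✗
e: []q is F, ~p is T. ✗
f: []q is F, ~p is T. ✗
g: []q is F, ~p is F. ✗

{b}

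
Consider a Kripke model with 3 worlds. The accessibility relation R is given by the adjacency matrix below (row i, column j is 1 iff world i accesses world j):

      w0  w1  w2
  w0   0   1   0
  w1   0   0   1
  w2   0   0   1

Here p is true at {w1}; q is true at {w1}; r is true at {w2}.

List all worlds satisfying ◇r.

{w1, w2}

w0: successors {w1}; r there: w1:F. ✗
w1: successors {w2}; r there: w2:T. ✓
w2: successors {w2}; r there: w2:T. ✓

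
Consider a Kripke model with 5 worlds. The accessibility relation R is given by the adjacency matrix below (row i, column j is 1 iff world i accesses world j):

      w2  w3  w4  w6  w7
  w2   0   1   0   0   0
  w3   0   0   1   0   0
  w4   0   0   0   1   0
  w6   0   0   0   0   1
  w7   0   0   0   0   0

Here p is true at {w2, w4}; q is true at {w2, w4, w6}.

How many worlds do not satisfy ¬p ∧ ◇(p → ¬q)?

w2: ¬p is F, ◇(p → ¬q) is T. ✗
w3: ¬p is T, ◇(p → ¬q) is F. ✗
w4: ¬p is F, ◇(p → ¬q) is T. ✗
w6: ¬p is T, ◇(p → ¬q) is T. ✓
w7: ¬p is T, ◇(p → ¬q) is F. ✗
Satisfying worlds: {w6}.
So ¬p ∧ ◇(p → ¬q) fails at the other 4 worlds.

4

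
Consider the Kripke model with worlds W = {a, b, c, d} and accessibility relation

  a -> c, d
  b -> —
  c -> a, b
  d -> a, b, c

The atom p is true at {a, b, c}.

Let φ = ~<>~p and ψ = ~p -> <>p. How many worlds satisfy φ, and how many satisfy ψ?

3 and 4

For ~<>~p:
a: <>~p is T. ✗
b: <>~p is F. ✓
c: <>~p is F. ✓
d: <>~p is F. ✓
— 3 worlds.
For ~p -> <>p:
a: ~p is F, <>p is T. ✓
b: ~p is F, <>p is F. ✓
c: ~p is F, <>p is T. ✓
d: ~p is T, <>p is T. ✓
— 4 worlds.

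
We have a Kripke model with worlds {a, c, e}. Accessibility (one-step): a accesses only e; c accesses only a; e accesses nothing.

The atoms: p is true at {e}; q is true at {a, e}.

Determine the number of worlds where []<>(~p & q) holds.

a: successors {e}; <>(~p & q) there: e:F. ✗
c: successors {a}; <>(~p & q) there: a:F. ✗
e: no successors, so []<>(~p & q) holds vacuously. ✓
Satisfying worlds: {e}.

1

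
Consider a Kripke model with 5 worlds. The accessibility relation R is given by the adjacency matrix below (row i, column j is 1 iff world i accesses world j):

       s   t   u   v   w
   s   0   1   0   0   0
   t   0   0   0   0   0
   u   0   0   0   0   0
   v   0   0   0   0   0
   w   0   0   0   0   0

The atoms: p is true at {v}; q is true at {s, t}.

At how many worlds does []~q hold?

4

s: successors {t}; ~q there: t:F. ✗
t: no successors, so []~q holds vacuously. ✓
u: no successors, so []~q holds vacuously. ✓
v: no successors, so []~q holds vacuously. ✓
w: no successors, so []~q holds vacuously. ✓
Satisfying worlds: {t, u, v, w}.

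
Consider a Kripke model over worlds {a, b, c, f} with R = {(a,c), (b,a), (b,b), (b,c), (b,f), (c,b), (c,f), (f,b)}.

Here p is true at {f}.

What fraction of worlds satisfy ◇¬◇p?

1/2

a: successors {c}; ¬◇p there: c:F. ✗
b: successors {a, b, c, f}; ¬◇p there: a:T, b:F, c:F, f:T. ✓
c: successors {b, f}; ¬◇p there: b:F, f:T. ✓
f: successors {b}; ¬◇p there: b:F. ✗
That's 2 of 4 worlds, so 2/4 = 1/2.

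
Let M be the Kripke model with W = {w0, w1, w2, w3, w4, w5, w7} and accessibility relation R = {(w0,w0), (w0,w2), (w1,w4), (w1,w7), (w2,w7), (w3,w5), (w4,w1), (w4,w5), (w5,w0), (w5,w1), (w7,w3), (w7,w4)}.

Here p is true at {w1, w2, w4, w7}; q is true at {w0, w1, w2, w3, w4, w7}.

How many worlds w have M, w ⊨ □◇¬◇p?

1

w0: successors {w0, w2}; ◇¬◇p there: w0:F, w2:F. ✗
w1: successors {w4, w7}; ◇¬◇p there: w4:F, w7:T. ✗
w2: successors {w7}; ◇¬◇p there: w7:T. ✓
w3: successors {w5}; ◇¬◇p there: w5:F. ✗
w4: successors {w1, w5}; ◇¬◇p there: w1:F, w5:F. ✗
w5: successors {w0, w1}; ◇¬◇p there: w0:F, w1:F. ✗
w7: successors {w3, w4}; ◇¬◇p there: w3:F, w4:F. ✗
Satisfying worlds: {w2}.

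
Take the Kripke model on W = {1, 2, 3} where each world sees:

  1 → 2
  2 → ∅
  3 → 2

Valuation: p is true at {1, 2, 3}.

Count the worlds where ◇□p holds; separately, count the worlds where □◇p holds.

2 and 1

For ◇□p:
1: successors {2}; □p there: 2:T. ✓
2: no successors, so ◇□p fails. ✗
3: successors {2}; □p there: 2:T. ✓
— 2 worlds.
For □◇p:
1: successors {2}; ◇p there: 2:F. ✗
2: no successors, so □◇p holds vacuously. ✓
3: successors {2}; ◇p there: 2:F. ✗
— 1 world.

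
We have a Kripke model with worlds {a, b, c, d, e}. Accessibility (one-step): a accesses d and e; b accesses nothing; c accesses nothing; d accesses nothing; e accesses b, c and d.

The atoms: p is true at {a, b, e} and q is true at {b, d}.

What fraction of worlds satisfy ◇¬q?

2/5

a: successors {d, e}; ¬q there: d:F, e:T. ✓
b: no successors, so ◇¬q fails. ✗
c: no successors, so ◇¬q fails. ✗
d: no successors, so ◇¬q fails. ✗
e: successors {b, c, d}; ¬q there: b:F, c:T, d:F. ✓
That's 2 of 5 worlds, so 2/5.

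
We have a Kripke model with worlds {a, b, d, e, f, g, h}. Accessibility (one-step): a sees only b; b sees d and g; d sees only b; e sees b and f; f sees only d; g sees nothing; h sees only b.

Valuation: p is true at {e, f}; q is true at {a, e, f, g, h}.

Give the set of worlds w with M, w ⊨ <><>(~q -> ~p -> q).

{a, d, e, h}

a: successors {b}; <>(~q -> ~p -> q) there: b:T. ✓
b: successors {d, g}; <>(~q -> ~p -> q) there: d:F, g:F. ✗
d: successors {b}; <>(~q -> ~p -> q) there: b:T. ✓
e: successors {b, f}; <>(~q -> ~p -> q) there: b:T, f:F. ✓
f: successors {d}; <>(~q -> ~p -> q) there: d:F. ✗
g: no successors, so <><>(~q -> ~p -> q) fails. ✗
h: successors {b}; <>(~q -> ~p -> q) there: b:T. ✓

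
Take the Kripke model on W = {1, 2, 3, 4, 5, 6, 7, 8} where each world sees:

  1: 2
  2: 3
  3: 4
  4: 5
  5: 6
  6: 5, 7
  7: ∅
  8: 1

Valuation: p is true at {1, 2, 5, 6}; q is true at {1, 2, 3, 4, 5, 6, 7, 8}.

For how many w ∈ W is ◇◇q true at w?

7

1: successors {2}; ◇q there: 2:T. ✓
2: successors {3}; ◇q there: 3:T. ✓
3: successors {4}; ◇q there: 4:T. ✓
4: successors {5}; ◇q there: 5:T. ✓
5: successors {6}; ◇q there: 6:T. ✓
6: successors {5, 7}; ◇q there: 5:T, 7:F. ✓
7: no successors, so ◇◇q fails. ✗
8: successors {1}; ◇q there: 1:T. ✓
Satisfying worlds: {1, 2, 3, 4, 5, 6, 8}.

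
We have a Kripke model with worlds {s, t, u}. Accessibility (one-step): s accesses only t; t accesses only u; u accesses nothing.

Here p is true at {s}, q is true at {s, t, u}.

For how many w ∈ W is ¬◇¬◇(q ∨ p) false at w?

s: ◇¬◇(q ∨ p) is F. ✓
t: ◇¬◇(q ∨ p) is T. ✗
u: ◇¬◇(q ∨ p) is F. ✓
Satisfying worlds: {s, u}.
So ¬◇¬◇(q ∨ p) fails at the other 1 world.

1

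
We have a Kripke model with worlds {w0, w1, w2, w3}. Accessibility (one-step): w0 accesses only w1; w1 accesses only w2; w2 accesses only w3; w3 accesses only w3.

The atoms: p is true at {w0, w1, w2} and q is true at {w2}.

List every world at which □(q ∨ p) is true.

w0: successors {w1}; q ∨ p there: w1:T. ✓
w1: successors {w2}; q ∨ p there: w2:T. ✓
w2: successors {w3}; q ∨ p there: w3:F. ✗
w3: successors {w3}; q ∨ p there: w3:F. ✗

{w0, w1}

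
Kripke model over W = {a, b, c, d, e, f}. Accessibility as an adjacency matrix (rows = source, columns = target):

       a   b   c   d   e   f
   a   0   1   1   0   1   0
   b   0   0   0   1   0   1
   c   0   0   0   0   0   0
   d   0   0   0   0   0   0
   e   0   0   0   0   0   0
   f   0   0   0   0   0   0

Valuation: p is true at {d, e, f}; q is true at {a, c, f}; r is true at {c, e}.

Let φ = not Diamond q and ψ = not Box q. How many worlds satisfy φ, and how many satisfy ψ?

For not Diamond q:
a: Diamond q is T. ✗
b: Diamond q is T. ✗
c: Diamond q is F. ✓
d: Diamond q is F. ✓
e: Diamond q is F. ✓
f: Diamond q is F. ✓
— 4 worlds.
For not Box q:
a: Box q is F. ✓
b: Box q is F. ✓
c: Box q is T. ✗
d: Box q is T. ✗
e: Box q is T. ✗
f: Box q is T. ✗
— 2 worlds.

4 and 2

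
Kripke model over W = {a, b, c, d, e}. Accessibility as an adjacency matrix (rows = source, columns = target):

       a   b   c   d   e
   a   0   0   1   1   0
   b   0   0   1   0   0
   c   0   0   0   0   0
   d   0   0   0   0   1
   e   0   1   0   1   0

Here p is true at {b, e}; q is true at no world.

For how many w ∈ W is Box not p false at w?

a: successors {c, d}; not p there: c:T, d:T. ✓
b: successors {c}; not p there: c:T. ✓
c: no successors, so Box not p holds vacuously. ✓
d: successors {e}; not p there: e:F. ✗
e: successors {b, d}; not p there: b:F, d:T. ✗
Satisfying worlds: {a, b, c}.
So Box not p fails at the other 2 worlds.

2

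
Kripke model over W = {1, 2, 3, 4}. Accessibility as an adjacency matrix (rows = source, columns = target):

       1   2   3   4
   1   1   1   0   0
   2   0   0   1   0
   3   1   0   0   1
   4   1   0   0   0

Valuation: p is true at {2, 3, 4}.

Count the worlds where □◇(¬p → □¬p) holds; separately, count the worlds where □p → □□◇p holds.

3 and 3

For □◇(¬p → □¬p):
1: successors {1, 2}; ◇(¬p → □¬p) there: 1:T, 2:T. ✓
2: successors {3}; ◇(¬p → □¬p) there: 3:T. ✓
3: successors {1, 4}; ◇(¬p → □¬p) there: 1:T, 4:F. ✗
4: successors {1}; ◇(¬p → □¬p) there: 1:T. ✓
— 3 worlds.
For □p → □□◇p:
1: □p is F, □□◇p is T. ✓
2: □p is T, □□◇p is F. ✗
3: □p is F, □□◇p is T. ✓
4: □p is F, □□◇p is T. ✓
— 3 worlds.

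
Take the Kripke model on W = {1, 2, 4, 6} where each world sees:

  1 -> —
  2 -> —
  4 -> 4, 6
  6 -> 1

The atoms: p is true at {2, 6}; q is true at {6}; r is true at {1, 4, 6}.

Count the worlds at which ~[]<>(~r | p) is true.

1: []<>(~r | p) is T. ✗
2: []<>(~r | p) is T. ✗
4: []<>(~r | p) is F. ✓
6: []<>(~r | p) is F. ✓
Satisfying worlds: {4, 6}.

2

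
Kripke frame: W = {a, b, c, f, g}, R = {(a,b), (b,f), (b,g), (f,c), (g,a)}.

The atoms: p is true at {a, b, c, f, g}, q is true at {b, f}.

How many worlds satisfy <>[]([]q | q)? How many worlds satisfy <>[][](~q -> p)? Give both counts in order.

For <>[]([]q | q):
a: successors {b}; []([]q | q) there: b:F. ✗
b: successors {f, g}; []([]q | q) there: f:T, g:T. ✓
c: no successors, so <>[]([]q | q) fails. ✗
f: successors {c}; []([]q | q) there: c:T. ✓
g: successors {a}; []([]q | q) there: a:T. ✓
— 3 worlds.
For <>[][](~q -> p):
a: successors {b}; [][](~q -> p) there: b:T. ✓
b: successors {f, g}; [][](~q -> p) there: f:T, g:T. ✓
c: no successors, so <>[][](~q -> p) fails. ✗
f: successors {c}; [][](~q -> p) there: c:T. ✓
g: successors {a}; [][](~q -> p) there: a:T. ✓
— 4 worlds.

3 and 4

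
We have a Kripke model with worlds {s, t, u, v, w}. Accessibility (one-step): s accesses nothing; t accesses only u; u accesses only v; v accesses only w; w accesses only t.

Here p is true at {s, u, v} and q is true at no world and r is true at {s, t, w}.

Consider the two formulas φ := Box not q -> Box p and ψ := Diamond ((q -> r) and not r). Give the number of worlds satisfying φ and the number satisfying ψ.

For Box not q -> Box p:
s: Box not q is T, Box p is T. ✓
t: Box not q is T, Box p is T. ✓
u: Box not q is T, Box p is T. ✓
v: Box not q is T, Box p is F. ✗
w: Box not q is T, Box p is F. ✗
— 3 worlds.
For Diamond ((q -> r) and not r):
s: no successors, so Diamond ((q -> r) and not r) fails. ✗
t: successors {u}; (q -> r) and not r there: u:T. ✓
u: successors {v}; (q -> r) and not r there: v:T. ✓
v: successors {w}; (q -> r) and not r there: w:F. ✗
w: successors {t}; (q -> r) and not r there: t:F. ✗
— 2 worlds.

3 and 2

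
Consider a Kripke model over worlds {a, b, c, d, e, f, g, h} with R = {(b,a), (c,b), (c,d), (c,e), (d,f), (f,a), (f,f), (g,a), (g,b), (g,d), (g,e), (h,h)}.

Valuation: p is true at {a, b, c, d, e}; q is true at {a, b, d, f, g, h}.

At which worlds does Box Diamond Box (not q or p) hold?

{a, d, e}

a: no successors, so Box Diamond Box (not q or p) holds vacuously. ✓
b: successors {a}; Diamond Box (not q or p) there: a:F. ✗
c: successors {b, d, e}; Diamond Box (not q or p) there: b:T, d:F, e:F. ✗
d: successors {f}; Diamond Box (not q or p) there: f:T. ✓
e: no successors, so Box Diamond Box (not q or p) holds vacuously. ✓
f: successors {a, f}; Diamond Box (not q or p) there: a:F, f:T. ✗
g: successors {a, b, d, e}; Diamond Box (not q or p) there: a:F, b:T, d:F, e:F. ✗
h: successors {h}; Diamond Box (not q or p) there: h:F. ✗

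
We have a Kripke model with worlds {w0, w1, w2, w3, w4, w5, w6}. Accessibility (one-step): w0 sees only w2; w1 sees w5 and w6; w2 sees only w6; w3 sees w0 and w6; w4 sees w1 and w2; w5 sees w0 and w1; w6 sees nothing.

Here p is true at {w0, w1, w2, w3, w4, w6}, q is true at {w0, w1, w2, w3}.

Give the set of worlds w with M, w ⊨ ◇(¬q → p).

{w0, w1, w2, w3, w4, w5}

w0: successors {w2}; ¬q → p there: w2:T. ✓
w1: successors {w5, w6}; ¬q → p there: w5:F, w6:T. ✓
w2: successors {w6}; ¬q → p there: w6:T. ✓
w3: successors {w0, w6}; ¬q → p there: w0:T, w6:T. ✓
w4: successors {w1, w2}; ¬q → p there: w1:T, w2:T. ✓
w5: successors {w0, w1}; ¬q → p there: w0:T, w1:T. ✓
w6: no successors, so ◇(¬q → p) fails. ✗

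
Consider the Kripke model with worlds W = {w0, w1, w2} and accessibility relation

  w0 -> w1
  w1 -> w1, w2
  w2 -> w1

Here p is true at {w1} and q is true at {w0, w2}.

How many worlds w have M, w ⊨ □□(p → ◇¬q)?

w0: successors {w1}; □(p → ◇¬q) there: w1:T. ✓
w1: successors {w1, w2}; □(p → ◇¬q) there: w1:T, w2:T. ✓
w2: successors {w1}; □(p → ◇¬q) there: w1:T. ✓
Satisfying worlds: {w0, w1, w2}.

3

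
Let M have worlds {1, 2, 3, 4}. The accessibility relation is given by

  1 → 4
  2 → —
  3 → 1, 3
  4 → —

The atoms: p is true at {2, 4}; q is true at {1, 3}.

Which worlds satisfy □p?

{1, 2, 4}

1: successors {4}; p there: 4:T. ✓
2: no successors, so □p holds vacuously. ✓
3: successors {1, 3}; p there: 1:F, 3:F. ✗
4: no successors, so □p holds vacuously. ✓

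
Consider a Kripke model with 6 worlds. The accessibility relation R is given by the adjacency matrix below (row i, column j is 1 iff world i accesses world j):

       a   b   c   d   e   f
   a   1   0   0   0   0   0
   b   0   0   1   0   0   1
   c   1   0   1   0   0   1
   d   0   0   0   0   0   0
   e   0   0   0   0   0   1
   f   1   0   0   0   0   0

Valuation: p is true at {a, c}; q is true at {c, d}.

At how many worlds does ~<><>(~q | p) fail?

5

a: <><>(~q | p) is T. ✗
b: <><>(~q | p) is T. ✗
c: <><>(~q | p) is T. ✗
d: <><>(~q | p) is F. ✓
e: <><>(~q | p) is T. ✗
f: <><>(~q | p) is T. ✗
Satisfying worlds: {d}.
So ~<><>(~q | p) fails at the other 5 worlds.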